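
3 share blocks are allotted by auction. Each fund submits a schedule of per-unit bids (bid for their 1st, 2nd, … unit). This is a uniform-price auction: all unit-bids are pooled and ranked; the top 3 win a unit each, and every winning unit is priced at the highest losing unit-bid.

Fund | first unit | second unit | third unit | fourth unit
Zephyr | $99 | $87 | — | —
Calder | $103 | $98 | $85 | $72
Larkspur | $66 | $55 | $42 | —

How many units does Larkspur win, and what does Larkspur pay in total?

Larkspur: 0 units, pays $0

Pooled unit-bids ranked (top 3): 103 (Calder-1), 99 (Zephyr-1), 98 (Calder-2)
First bid not allocated: $87.
Larkspur wins 0 unit(s) at $87 each.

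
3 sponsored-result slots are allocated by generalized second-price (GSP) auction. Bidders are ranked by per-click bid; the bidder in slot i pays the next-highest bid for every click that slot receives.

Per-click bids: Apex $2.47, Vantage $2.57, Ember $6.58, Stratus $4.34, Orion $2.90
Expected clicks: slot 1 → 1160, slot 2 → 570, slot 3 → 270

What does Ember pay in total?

Ember pays $5034.40

Per-click bids in order: $6.58 (Ember) > $4.34 (Stratus) > $2.90 (Orion) > $2.57 (Vantage) > …
Ember holds slot 1 → pays next bid $4.34 × 1160 clicks = $5034.40.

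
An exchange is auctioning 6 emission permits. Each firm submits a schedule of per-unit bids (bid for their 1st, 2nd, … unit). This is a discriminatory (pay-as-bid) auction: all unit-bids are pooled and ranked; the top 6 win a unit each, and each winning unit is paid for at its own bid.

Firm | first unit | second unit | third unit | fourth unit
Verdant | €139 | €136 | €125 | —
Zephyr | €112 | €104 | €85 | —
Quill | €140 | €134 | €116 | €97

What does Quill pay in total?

Quill pays €390

Pooled unit-bids ranked (top 6): 140 (Quill-1), 139 (Verdant-1), 136 (Verdant-2), 134 (Quill-2), 125 (Verdant-3), 116 (Quill-3)
Next rejected bid: €112 (not a price — pay-as-bid).
Quill's winning unit-bids: 140 + 134 + 116 = €390.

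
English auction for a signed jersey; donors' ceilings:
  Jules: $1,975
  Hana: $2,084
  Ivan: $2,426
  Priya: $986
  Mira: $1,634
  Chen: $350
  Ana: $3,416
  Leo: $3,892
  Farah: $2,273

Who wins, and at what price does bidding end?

Leo wins at $3,416

Ascending (English) auction: the price rises until one bidder remains; the winner pays the price at which the last rival dropped out.
Limits in order: 3,892 (Leo) > 3,416 (Ana) > 2,426 (Ivan) > 2,273 (Farah) > 2,084 (Hana) > 1,975 (Jules) > …
Bidding ends when Ana exits at $3,416; Leo takes it.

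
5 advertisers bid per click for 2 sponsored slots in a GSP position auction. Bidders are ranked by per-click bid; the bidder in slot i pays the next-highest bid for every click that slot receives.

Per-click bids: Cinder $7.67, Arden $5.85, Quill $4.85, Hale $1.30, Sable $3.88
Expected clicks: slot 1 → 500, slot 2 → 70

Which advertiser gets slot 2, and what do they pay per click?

Arden; $4.85 per click

Ranked by bid: $7.67 (Cinder) > $5.85 (Arden) > $4.85 (Quill) > …
Slot 2 goes to the second-ranked bidder, Arden, who pays the next bid down: $4.85/click.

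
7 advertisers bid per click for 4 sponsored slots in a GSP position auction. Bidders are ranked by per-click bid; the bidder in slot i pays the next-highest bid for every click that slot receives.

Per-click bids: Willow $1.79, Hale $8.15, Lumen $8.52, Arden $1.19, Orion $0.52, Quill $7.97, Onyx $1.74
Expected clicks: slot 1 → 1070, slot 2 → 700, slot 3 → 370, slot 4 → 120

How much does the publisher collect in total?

Sorting advertisers: $8.52 (Lumen) > $8.15 (Hale) > $7.97 (Quill) > $1.79 (Willow) > $1.74 (Onyx) > …
Slot 1: Lumen pays $8.15 × 1070 = $8720.50
Slot 2: Hale pays $7.97 × 700 = $5579.00
Slot 3: Quill pays $1.79 × 370 = $662.30
Slot 4: Willow pays $1.74 × 120 = $208.80
Total = $15170.60

Total revenue: $15170.60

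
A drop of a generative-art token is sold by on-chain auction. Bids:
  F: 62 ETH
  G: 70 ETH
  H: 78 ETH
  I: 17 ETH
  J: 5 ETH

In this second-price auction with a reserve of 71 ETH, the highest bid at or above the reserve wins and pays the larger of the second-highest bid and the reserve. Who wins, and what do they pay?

H pays 71 ETH

Second-price auction with a reserve of 71 ETH: the highest bid at or above the reserve wins and pays the larger of the second-highest bid and the reserve.
Bids in order: 78 (H) > 70 (G) > 62 (F) > 17 (I) > 5 (J)
Highest eligible bid: H at 78 ETH.
max(second-highest 70 ETH, reserve 71 ETH) = 71 ETH.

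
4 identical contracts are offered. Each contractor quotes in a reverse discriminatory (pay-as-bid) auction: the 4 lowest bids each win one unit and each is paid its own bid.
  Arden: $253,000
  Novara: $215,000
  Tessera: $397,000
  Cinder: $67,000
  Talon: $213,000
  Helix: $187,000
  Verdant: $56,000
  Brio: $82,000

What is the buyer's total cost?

Ordering the bids: 56,000 (Verdant), 67,000 (Cinder), 82,000 (Brio), 187,000 (Helix), 213,000 (Talon), 215,000 (Novara), …
Winners (4 units): Verdant, Cinder, Brio, Helix.
Total cost = 56,000 + 67,000 + 82,000 + 187,000 = $392,000.

Total cost: $392,000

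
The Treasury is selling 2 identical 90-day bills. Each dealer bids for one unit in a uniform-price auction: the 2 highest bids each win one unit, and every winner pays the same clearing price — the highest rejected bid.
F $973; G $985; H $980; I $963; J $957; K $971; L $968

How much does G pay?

Bids ranked high→low: 985 (G), 980 (H), 973 (F), 971 (K), …
The 2 highest are G, H.
First losing bid is F's $973, which sets the uniform price.
G wins → pays $973.

G pays $973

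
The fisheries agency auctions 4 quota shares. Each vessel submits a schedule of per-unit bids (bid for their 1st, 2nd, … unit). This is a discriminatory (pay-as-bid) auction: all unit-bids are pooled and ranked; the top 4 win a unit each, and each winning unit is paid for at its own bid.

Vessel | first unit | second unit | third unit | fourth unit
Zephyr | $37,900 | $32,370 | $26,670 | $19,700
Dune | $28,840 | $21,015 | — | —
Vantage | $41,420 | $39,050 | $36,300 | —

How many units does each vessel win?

Pooled unit-bids ranked (top 4): 41,420 (Vantage-1), 39,050 (Vantage-2), 37,900 (Zephyr-1), 36,300 (Vantage-3)
Next rejected bid: $32,370 (not a price — pay-as-bid).
Allocation: Vantage 3, Zephyr 1.

Vantage 3, Zephyr 1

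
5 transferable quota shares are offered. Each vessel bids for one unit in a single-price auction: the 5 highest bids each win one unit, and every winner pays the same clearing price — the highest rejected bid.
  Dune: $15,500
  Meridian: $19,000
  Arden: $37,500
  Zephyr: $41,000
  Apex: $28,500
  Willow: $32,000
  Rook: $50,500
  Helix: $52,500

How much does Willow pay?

Willow pays $28,500

Ordering the bids: 52,500 (Helix), 50,500 (Rook), 41,000 (Zephyr), 37,500 (Arden), 32,000 (Willow), 28,500 (Apex), 19,000 (Meridian), …
Winners (5 units): Helix, Rook, Zephyr, Arden, Willow.
First losing bid is Apex's $28,500, which sets the uniform price.
Willow wins → pays $28,500.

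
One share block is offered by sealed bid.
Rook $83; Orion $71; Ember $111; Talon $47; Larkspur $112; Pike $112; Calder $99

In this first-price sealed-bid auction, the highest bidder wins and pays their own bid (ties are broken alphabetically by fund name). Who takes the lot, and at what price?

Rule: the highest bidder wins and pays their own bid.
Bids ranked: 112 (Larkspur) > 112 (Pike) > 111 (Ember) > 99 (Calder) > 83 (Rook) > 71 (Orion) > …
Larkspur and Pike tie at $112; tie-break gives it to Larkspur.
First-price: Larkspur pays what they bid, $112.

Larkspur pays $112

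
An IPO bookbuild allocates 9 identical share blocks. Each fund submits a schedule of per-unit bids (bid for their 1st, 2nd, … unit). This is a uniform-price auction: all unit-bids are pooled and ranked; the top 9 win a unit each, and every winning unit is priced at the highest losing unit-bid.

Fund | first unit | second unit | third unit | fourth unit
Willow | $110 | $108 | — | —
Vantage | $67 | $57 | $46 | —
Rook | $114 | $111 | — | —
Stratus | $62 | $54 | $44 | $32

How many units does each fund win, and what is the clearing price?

Merging the schedules and taking the best 9: 114 (Rook-1), 111 (Rook-2), 110 (Willow-1), 108 (Willow-2), 67 (Vantage-1), 62 (Stratus-1), 57 (Vantage-2), 54 (Stratus-2), 46 (Vantage-3)
Highest rejected unit-bid = $44.
Allocation: Rook 2, Stratus 2, Vantage 3, Willow 2.

Rook 2, Stratus 2, Vantage 3, Willow 2; clearing price $44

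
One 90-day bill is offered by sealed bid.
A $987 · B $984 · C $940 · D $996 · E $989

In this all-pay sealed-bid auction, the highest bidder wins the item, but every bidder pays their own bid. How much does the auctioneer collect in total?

Total revenue: $4,896

Rule: the highest bidder wins the item, but every bidder pays their own bid.
Bids ranked: 996 (D) > 989 (E) > 987 (A) > 984 (B) > 940 (C)
Every bidder forfeits their bid regardless of winning.
Revenue = 987 + 984 + 940 + 996 + 989 = $4,896.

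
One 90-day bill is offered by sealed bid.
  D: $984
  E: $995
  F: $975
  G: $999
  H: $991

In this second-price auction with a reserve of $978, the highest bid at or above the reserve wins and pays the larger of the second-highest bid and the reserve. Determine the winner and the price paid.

G pays $995

Second-price auction with a reserve of $978: the highest bid at or above the reserve wins and pays the larger of the second-highest bid and the reserve.
Bids in order: 999 (G) > 995 (E) > 991 (H) > 984 (D) > 975 (F)
G has the top bid at or above the reserve ($999).
Second-highest bid $995 exceeds the reserve $978 → payment $995.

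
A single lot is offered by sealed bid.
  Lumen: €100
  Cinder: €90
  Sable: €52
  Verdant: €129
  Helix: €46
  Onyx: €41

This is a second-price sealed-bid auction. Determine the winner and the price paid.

Rule: the highest bidder wins and pays the second-highest bid.
Sorting bids: 129 (Verdant) > 100 (Lumen) > 90 (Cinder) > 52 (Sable) > 46 (Helix) > 41 (Onyx)
Verdant is highest; pays the second-highest bid, €100.

Verdant pays €100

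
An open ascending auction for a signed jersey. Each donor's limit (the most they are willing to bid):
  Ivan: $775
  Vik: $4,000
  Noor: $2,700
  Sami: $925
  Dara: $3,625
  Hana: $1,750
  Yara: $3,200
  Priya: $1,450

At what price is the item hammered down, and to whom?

Sorting limits: 4,000 (Vik) > 3,625 (Dara) > 3,200 (Yara) > 2,700 (Noor) > 1,750 (Hana) > 1,450 (Priya) > …
Bidding ends when Dara exits at $3,625; Vik takes it.

Vik wins at $3,625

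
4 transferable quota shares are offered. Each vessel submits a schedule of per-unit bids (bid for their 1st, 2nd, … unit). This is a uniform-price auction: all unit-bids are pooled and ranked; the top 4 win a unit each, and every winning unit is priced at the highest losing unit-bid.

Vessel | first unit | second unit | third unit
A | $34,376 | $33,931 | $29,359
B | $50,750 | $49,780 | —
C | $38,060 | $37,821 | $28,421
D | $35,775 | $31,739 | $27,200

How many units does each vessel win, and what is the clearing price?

Merging the schedules and taking the best 4: 50,750 (B-1), 49,780 (B-2), 38,060 (C-1), 37,821 (C-2)
The (k+1)-th unit-bid is $35,775.
Allocation: B 2, C 2.

B 2, C 2; clearing price $35,775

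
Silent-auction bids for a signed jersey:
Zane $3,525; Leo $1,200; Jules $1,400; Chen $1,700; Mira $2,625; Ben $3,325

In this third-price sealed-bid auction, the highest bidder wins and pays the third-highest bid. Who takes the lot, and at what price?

Zane pays $2,625

Sorting bids: 3,525 (Zane) > 3,325 (Ben) > 2,625 (Mira) > 1,700 (Chen) > 1,400 (Jules) > 1,200 (Leo)
Zane is highest; pays the third-highest bid, $2,625.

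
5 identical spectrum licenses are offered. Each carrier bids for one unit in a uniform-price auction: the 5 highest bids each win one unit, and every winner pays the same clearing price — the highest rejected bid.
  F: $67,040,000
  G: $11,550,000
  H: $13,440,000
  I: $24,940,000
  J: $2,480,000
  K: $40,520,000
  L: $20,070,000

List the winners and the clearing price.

F, K, I, L, H; each pays $11,550,000

Ordering the bids: 67,040,000 (F), 40,520,000 (K), 24,940,000 (I), 20,070,000 (L), 13,440,000 (H), 11,550,000 (G), 2,480,000 (J)
Top 5: F, K, I, L, H.
First losing bid is G's $11,550,000, which sets the uniform price.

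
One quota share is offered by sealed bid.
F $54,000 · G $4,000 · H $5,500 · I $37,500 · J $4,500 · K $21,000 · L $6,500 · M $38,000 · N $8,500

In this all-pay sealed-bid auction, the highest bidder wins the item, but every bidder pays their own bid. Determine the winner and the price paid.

F pays $54,000

All-pay sealed-bid auction: the highest bidder wins the item, but every bidder pays their own bid.
Bids ranked: 54,000 (F) > 38,000 (M) > 37,500 (I) > 21,000 (K) > 8,500 (N) > 6,500 (L) > …
F is highest and takes the item; every bidder forfeits their bid.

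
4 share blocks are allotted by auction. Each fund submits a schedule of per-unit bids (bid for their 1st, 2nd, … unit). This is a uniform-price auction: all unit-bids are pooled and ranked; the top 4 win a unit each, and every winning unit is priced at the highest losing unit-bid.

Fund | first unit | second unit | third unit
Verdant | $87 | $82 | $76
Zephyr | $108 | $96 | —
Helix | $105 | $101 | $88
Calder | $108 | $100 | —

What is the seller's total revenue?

Total revenue: $400

Merging the schedules and taking the best 4: 108 (Zephyr-1), 108 (Calder-1), 105 (Helix-1), 101 (Helix-2)
First bid not allocated: $100.
Allocation: Calder 1, Helix 2, Zephyr 1. Every unit priced at $100.
Revenue = 4 × 100 = $400.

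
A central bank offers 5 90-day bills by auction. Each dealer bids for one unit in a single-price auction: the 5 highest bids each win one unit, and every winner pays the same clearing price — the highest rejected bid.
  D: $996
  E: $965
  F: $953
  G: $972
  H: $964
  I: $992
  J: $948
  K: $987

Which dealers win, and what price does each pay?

Bids ranked high→low: 996 (D), 992 (I), 987 (K), 972 (G), 965 (E), 964 (H), 953 (F), …
Winners (5 units): D, I, K, G, E.
Highest unsuccessful bid: $964 → clearing price.

D, I, K, G, E; each pays $964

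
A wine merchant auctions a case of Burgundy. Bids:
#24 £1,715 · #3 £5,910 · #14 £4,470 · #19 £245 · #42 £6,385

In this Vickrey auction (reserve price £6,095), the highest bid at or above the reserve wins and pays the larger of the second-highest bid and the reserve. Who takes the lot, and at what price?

Rule: the highest bid at or above the reserve wins and pays the larger of the second-highest bid and the reserve.
Sorting bids: 6,385 (#42) > 5,910 (#3) > 4,470 (#14) > 1,715 (#24) > 245 (#19)
Highest eligible bid: #42 at £6,385.
Second-highest bid £5,910 is below the reserve £6,095, so the reserve binds → payment £6,095.

#42 pays £6,095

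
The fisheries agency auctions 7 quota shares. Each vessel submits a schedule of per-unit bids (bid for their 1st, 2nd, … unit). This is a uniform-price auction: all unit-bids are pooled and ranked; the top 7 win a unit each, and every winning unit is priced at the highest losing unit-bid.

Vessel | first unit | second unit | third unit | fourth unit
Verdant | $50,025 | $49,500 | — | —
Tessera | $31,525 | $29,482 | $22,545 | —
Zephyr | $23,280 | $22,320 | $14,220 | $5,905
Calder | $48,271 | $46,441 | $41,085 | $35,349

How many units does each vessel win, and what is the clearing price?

Calder 4, Tessera 1, Verdant 2; clearing price $29,482

All unit-bids, highest first — top 7: 50,025 (Verdant-1), 49,500 (Verdant-2), 48,271 (Calder-1), 46,441 (Calder-2), 41,085 (Calder-3), 35,349 (Calder-4), 31,525 (Tessera-1)
Highest rejected unit-bid = $29,482.
Allocation: Calder 4, Tessera 1, Verdant 2.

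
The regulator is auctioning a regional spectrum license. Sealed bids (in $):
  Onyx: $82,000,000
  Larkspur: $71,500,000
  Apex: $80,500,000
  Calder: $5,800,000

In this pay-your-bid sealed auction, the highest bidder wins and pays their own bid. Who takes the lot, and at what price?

Onyx pays $82,000,000

Bids in order: 82,000,000 (Onyx) > 80,500,000 (Apex) > 71,500,000 (Larkspur) > 5,800,000 (Calder)
First-price: Onyx pays what they bid, $82,000,000.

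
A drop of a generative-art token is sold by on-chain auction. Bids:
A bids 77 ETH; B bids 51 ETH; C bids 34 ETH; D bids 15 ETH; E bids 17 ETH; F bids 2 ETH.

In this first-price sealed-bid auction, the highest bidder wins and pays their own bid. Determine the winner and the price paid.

First-price sealed-bid auction: the highest bidder wins and pays their own bid.
Bids ranked: 77 (A) > 51 (B) > 34 (C) > 17 (E) > 15 (D) > 2 (F)
A is highest → pays own bid, 77 ETH.

A pays 77 ETH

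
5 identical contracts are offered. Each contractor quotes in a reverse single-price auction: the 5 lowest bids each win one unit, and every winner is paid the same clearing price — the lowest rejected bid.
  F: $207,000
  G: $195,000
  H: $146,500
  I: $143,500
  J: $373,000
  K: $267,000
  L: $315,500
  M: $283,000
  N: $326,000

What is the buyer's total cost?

Total cost: $1,415,000

Sorting: 143,500 (I), 146,500 (H), 195,000 (G), 207,000 (F), 267,000 (K), 283,000 (M), 315,500 (L), …
The 5 lowest are I, H, G, F, K.
First losing bid is M's $283,000, which sets the uniform price.
Total cost = 5 × $283,000 = $1,415,000.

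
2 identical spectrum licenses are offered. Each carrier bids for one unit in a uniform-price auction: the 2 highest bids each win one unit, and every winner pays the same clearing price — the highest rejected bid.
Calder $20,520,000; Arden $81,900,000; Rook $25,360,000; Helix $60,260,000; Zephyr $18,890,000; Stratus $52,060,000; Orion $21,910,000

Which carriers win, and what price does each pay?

Ordering the bids: 81,900,000 (Arden), 60,260,000 (Helix), 52,060,000 (Stratus), 25,360,000 (Rook), …
Winners (2 units): Arden, Helix.
Clearing price = highest rejected bid = $52,060,000.

Arden, Helix; each pays $52,060,000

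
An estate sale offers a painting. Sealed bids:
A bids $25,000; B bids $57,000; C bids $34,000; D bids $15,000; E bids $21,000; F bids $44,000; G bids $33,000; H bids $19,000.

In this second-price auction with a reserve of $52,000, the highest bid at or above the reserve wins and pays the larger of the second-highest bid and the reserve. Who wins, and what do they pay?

Second-price auction with a reserve of $52,000: the highest bid at or above the reserve wins and pays the larger of the second-highest bid and the reserve.
Bids ranked: 57,000 (B) > 44,000 (F) > 34,000 (C) > 33,000 (G) > 25,000 (A) > 21,000 (E) > …
B has the top bid at or above the reserve ($57,000).
Second-highest bid $44,000 is below the reserve $52,000, so the reserve binds → payment $52,000.

B pays $52,000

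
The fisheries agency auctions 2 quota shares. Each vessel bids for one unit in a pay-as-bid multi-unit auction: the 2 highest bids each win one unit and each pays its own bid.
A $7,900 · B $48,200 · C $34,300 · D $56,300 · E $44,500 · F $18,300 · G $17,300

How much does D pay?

D pays $56,300

Ordering the bids: 56,300 (D), 48,200 (B), 44,500 (E), 34,300 (C), …
The 2 highest are D, B.
D wins → own bid $56,300.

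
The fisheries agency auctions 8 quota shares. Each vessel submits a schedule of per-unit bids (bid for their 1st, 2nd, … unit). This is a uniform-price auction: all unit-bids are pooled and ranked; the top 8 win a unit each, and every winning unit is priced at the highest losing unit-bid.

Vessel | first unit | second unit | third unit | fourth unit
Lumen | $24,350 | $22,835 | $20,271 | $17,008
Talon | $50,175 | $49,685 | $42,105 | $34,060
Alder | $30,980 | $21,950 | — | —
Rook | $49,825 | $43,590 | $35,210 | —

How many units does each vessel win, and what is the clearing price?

Pooled unit-bids ranked (top 8): 50,175 (Talon-1), 49,825 (Rook-1), 49,685 (Talon-2), 43,590 (Rook-2), 42,105 (Talon-3), 35,210 (Rook-3), 34,060 (Talon-4), 30,980 (Alder-1)
First bid not allocated: $24,350.
Allocation: Alder 1, Rook 3, Talon 4.

Alder 1, Rook 3, Talon 4; clearing price $24,350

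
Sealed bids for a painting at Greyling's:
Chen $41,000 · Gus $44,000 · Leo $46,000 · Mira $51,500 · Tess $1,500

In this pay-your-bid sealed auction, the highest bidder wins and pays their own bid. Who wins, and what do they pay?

Mira pays $51,500

Bids in order: 51,500 (Mira) > 46,000 (Leo) > 44,000 (Gus) > 41,000 (Chen) > 1,500 (Tess)
Mira is highest → pays own bid, $51,500.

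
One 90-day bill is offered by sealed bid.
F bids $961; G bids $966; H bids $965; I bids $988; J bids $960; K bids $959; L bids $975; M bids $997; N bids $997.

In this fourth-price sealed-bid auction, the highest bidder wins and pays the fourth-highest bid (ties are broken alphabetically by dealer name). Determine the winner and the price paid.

M pays $975

Bids in order: 997 (M) > 997 (N) > 988 (I) > 975 (L) > 966 (G) > 965 (H) > …
Tie at $997 → M wins by tie-break.
M is highest; pays the fourth-highest bid, $975.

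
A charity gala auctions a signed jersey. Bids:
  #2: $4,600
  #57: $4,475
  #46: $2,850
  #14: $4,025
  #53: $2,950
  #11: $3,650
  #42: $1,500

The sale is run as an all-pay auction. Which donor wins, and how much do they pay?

#2 pays $4,600

All-pay auction: the highest bidder wins the item, but every bidder pays their own bid.
Sorting bids: 4,600 (#2) > 4,475 (#57) > 4,025 (#14) > 3,650 (#11) > 2,950 (#53) > 2,850 (#46) > …
#2 wins with the top bid; all bids are sunk regardless.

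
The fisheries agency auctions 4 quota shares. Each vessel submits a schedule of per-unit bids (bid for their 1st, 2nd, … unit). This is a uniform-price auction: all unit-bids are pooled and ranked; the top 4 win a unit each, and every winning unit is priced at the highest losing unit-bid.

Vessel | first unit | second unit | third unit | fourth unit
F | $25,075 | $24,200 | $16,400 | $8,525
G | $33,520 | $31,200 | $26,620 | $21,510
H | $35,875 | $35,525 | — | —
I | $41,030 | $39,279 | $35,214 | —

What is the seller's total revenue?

Total revenue: $140,856

All unit-bids, highest first — top 4: 41,030 (I-1), 39,279 (I-2), 35,875 (H-1), 35,525 (H-2)
Highest rejected unit-bid = $35,214.
Allocation: H 2, I 2. Every unit priced at $35,214.
Revenue = 4 × 35,214 = $140,856.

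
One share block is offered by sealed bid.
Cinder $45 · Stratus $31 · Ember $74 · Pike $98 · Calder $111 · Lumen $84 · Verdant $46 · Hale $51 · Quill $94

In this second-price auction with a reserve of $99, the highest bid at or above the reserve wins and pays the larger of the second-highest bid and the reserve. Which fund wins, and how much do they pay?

Bids in order: 111 (Calder) > 98 (Pike) > 94 (Quill) > 84 (Lumen) > 74 (Ember) > 51 (Hale) > …
Highest eligible bid: Calder at $111.
Second-highest bid $98 is below the reserve $99, so the reserve binds → payment $99.

Calder pays $99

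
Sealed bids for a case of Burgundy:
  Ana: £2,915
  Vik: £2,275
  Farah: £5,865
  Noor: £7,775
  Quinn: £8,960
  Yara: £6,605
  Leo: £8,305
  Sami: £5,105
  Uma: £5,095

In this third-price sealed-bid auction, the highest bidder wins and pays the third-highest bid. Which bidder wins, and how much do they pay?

Quinn pays £7,775

Third-price sealed-bid auction: the highest bidder wins and pays the third-highest bid.
Bids in order: 8,960 (Quinn) > 8,305 (Leo) > 7,775 (Noor) > 6,605 (Yara) > 5,865 (Farah) > 5,105 (Sami) > …
Quinn wins; payment is bid #3 in the ranking = £7,775.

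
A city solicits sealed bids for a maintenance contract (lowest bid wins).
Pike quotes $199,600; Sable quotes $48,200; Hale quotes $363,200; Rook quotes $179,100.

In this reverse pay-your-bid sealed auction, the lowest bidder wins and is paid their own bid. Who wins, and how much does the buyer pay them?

Sable is paid $48,200

Sorting bids: 48,200 (Sable) < 179,100 (Rook) < 199,600 (Pike) < 363,200 (Hale)
Sable is lowest → is paid own bid, $48,200.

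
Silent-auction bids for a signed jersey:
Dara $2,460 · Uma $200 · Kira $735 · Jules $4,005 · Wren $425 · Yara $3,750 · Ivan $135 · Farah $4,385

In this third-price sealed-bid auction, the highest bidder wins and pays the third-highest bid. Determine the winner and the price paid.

Farah pays $3,750

Sorting bids: 4,385 (Farah) > 4,005 (Jules) > 3,750 (Yara) > 2,460 (Dara) > 735 (Kira) > 425 (Wren) > …
Farah wins; payment is bid #3 in the ranking = $3,750.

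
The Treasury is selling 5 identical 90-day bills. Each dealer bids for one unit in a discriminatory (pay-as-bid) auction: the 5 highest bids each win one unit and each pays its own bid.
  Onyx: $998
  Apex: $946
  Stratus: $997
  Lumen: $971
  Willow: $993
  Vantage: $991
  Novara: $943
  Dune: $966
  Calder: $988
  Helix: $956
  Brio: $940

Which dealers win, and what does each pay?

Sorting: 998 (Onyx), 997 (Stratus), 993 (Willow), 991 (Vantage), 988 (Calder), 971 (Lumen), 966 (Dune), …
Winners (5 units): Onyx, Stratus, Willow, Vantage, Calder.
Each winner pays its own bid: Onyx $998, Stratus $997, Willow $993, Vantage $991, Calder $988.

Onyx $998, Stratus $997, Willow $993, Vantage $991, Calder $988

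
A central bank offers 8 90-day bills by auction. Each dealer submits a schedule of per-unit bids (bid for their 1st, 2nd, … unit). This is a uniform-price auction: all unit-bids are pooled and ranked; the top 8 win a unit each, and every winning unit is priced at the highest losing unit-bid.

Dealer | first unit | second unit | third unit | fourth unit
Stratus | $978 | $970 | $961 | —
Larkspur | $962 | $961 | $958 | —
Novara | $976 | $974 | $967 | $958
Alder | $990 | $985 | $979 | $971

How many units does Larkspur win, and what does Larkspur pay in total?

Pooled unit-bids ranked (top 8): 990 (Alder-1), 985 (Alder-2), 979 (Alder-3), 978 (Stratus-1), 976 (Novara-1), 974 (Novara-2), 971 (Alder-4), 970 (Stratus-2)
Highest rejected unit-bid = $967.
Larkspur wins 0 unit(s) at $967 each.

Larkspur: 0 units, pays $0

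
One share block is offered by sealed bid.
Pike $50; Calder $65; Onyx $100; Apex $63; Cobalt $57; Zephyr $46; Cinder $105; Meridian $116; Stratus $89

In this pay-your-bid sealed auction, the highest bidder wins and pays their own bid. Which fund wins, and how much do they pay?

Pay-your-bid sealed auction: the highest bidder wins and pays their own bid.
Bids in order: 116 (Meridian) > 105 (Cinder) > 100 (Onyx) > 89 (Stratus) > 65 (Calder) > 63 (Apex) > …
Meridian has the highest bid and pays exactly that: $116.

Meridian pays $116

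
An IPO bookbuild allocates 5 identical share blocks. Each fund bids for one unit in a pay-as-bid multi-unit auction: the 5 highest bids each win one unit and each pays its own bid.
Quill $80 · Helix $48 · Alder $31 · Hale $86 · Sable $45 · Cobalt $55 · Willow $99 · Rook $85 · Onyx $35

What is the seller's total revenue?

Sorting: 99 (Willow), 86 (Hale), 85 (Rook), 80 (Quill), 55 (Cobalt), 48 (Helix), 45 (Sable), …
Top 5: Willow, Hale, Rook, Quill, Cobalt.
Total revenue = 99 + 86 + 85 + 80 + 55 = $405.

Total revenue: $405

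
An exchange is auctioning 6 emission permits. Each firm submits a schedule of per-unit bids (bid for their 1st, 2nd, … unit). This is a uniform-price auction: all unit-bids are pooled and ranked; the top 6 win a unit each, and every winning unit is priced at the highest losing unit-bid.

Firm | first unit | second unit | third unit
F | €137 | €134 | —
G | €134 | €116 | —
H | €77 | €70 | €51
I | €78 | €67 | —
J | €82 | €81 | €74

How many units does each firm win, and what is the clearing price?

All unit-bids, highest first — top 6: 137 (F-1), 134 (F-2), 134 (G-1), 116 (G-2), 82 (J-1), 81 (J-2)
Highest rejected unit-bid = €78.
Allocation: F 2, G 2, J 2.

F 2, G 2, J 2; clearing price €78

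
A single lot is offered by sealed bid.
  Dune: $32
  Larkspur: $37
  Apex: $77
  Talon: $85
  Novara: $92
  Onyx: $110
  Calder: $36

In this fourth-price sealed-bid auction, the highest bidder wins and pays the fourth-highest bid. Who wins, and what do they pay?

Onyx pays $77

Bids in order: 110 (Onyx) > 92 (Novara) > 85 (Talon) > 77 (Apex) > 37 (Larkspur) > 36 (Calder) > …
Onyx wins; payment is bid #4 in the ranking = $77.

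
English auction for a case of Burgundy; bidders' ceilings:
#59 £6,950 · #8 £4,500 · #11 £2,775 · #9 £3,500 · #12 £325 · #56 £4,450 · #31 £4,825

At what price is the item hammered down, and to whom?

#59 wins at £4,825

Limits in order: 6,950 (#59) > 4,825 (#31) > 4,500 (#8) > 4,450 (#56) > 3,500 (#9) > 2,775 (#11) > …
#31 is the last rival to drop out, at £4,825; #59 remains and wins at that price.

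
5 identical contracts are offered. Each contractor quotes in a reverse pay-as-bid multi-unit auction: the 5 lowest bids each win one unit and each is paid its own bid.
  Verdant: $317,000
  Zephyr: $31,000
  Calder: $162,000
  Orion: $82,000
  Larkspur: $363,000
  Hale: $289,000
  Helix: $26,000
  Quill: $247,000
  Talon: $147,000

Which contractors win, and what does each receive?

Helix $26,000, Zephyr $31,000, Orion $82,000, Talon $147,000, Calder $162,000

Ordering the bids: 26,000 (Helix), 31,000 (Zephyr), 82,000 (Orion), 147,000 (Talon), 162,000 (Calder), 247,000 (Quill), 289,000 (Hale), …
The 5 lowest are Helix, Zephyr, Orion, Talon, Calder.
Each winner is paid its own bid: Helix $26,000, Zephyr $31,000, Orion $82,000, Talon $147,000, Calder $162,000.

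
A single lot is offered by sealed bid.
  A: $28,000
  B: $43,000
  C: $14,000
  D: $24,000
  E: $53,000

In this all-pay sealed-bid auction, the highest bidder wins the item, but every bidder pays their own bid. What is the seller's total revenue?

Bids ranked: 53,000 (E) > 43,000 (B) > 28,000 (A) > 24,000 (D) > 14,000 (C)
Every bidder forfeits their bid regardless of winning.
Revenue = 28,000 + 43,000 + 14,000 + 24,000 + 53,000 = $162,000.

Total revenue: $162,000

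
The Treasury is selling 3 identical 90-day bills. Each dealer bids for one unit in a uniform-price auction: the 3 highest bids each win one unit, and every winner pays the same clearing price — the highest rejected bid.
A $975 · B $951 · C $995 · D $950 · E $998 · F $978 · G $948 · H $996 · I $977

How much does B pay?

Bids ranked high→low: 998 (E), 996 (H), 995 (C), 978 (F), 977 (I), …
Top 3: E, H, C.
First losing bid is F's $978, which sets the uniform price.
B does not win → pays $0.

B pays $0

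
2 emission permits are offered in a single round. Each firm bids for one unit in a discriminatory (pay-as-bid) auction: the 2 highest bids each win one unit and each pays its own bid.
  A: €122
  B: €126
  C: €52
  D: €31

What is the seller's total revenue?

Ordering the bids: 126 (B), 122 (A), 52 (C), 31 (D)
Top 2: B, A.
Total revenue = 126 + 122 = €248.

Total revenue: €248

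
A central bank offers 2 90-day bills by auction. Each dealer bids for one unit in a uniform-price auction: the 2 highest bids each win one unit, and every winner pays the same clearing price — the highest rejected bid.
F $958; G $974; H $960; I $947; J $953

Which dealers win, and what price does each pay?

G, H; each pays $958

Ordering the bids: 974 (G), 960 (H), 958 (F), 953 (J), …
Winners (2 units): G, H.
First losing bid is F's $958, which sets the uniform price.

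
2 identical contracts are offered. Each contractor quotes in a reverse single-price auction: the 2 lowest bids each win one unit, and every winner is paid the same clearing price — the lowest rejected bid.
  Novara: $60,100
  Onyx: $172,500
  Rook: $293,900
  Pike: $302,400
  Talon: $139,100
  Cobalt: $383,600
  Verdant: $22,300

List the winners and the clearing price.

Verdant, Novara; each is paid $139,100

Sorting: 22,300 (Verdant), 60,100 (Novara), 139,100 (Talon), 172,500 (Onyx), …
The 2 lowest are Verdant, Novara.
Clearing price = lowest rejected bid = $139,100.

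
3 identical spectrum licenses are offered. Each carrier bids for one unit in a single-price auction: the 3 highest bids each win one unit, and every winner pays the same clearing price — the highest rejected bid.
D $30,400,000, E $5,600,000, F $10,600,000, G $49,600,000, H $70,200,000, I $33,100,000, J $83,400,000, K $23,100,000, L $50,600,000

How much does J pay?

Bids ranked high→low: 83,400,000 (J), 70,200,000 (H), 50,600,000 (L), 49,600,000 (G), 33,100,000 (I), …
The 3 highest are J, H, L.
Highest unsuccessful bid: $49,600,000 → clearing price.
J wins → pays $49,600,000.

J pays $49,600,000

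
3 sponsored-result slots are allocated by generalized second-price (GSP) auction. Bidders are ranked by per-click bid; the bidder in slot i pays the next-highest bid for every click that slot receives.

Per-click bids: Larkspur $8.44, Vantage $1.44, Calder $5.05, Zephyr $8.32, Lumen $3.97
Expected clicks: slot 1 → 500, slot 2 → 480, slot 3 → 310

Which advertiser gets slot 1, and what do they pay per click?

Ranked by bid: $8.44 (Larkspur) > $8.32 (Zephyr) > $5.05 (Calder) > $3.97 (Lumen) > …
Slot 1 goes to the first-ranked bidder, Larkspur, who pays the next bid down: $8.32/click.

Larkspur; $8.32 per click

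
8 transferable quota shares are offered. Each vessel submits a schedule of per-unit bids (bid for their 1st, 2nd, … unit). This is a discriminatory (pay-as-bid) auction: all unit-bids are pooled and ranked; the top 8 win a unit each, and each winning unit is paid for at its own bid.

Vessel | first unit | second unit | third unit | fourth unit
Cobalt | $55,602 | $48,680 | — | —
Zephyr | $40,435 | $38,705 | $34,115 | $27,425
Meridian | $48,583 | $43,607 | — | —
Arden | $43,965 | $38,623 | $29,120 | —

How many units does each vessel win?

Arden 2, Cobalt 2, Meridian 2, Zephyr 2

Pooled unit-bids ranked (top 8): 55,602 (Cobalt-1), 48,680 (Cobalt-2), 48,583 (Meridian-1), 43,965 (Arden-1), 43,607 (Meridian-2), 40,435 (Zephyr-1), 38,705 (Zephyr-2), 38,623 (Arden-2)
Next rejected bid: $34,115 (not a price — pay-as-bid).
Allocation: Arden 2, Cobalt 2, Meridian 2, Zephyr 2.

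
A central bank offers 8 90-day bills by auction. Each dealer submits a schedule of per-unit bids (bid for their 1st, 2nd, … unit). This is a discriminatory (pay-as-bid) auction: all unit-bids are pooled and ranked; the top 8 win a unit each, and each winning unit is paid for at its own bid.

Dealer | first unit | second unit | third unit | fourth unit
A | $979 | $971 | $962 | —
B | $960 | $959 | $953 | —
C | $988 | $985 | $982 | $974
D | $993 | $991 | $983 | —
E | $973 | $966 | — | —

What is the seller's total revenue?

All unit-bids, highest first — top 8: 993 (D-1), 991 (D-2), 988 (C-1), 985 (C-2), 983 (D-3), 982 (C-3), 979 (A-1), 974 (C-4)
Next rejected bid: $973 (not a price — pay-as-bid).
Each winning unit pays its own bid.
Revenue = 993 + 991 + 988 + 985 + 983 + 982 + 979 + 974 = $7,875.

Total revenue: $7,875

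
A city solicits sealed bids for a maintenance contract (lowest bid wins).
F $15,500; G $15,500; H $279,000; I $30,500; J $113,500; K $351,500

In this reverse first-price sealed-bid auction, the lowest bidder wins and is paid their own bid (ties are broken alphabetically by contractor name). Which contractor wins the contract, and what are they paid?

F is paid $15,500

Sorting bids: 15,500 (F) < 15,500 (G) < 30,500 (I) < 113,500 (J) < 279,000 (H) < 351,500 (K)
F and G tie at $15,500; tie-break gives it to F.
First-price: F is paid what they bid, $15,500.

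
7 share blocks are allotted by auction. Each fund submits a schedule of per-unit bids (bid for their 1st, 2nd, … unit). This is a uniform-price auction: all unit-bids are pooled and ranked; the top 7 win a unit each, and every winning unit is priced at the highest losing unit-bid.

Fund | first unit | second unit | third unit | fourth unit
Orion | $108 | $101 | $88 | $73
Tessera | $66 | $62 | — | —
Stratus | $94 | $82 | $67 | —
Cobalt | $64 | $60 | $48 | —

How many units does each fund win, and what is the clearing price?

Merging the schedules and taking the best 7: 108 (Orion-1), 101 (Orion-2), 94 (Stratus-1), 88 (Orion-3), 82 (Stratus-2), 73 (Orion-4), 67 (Stratus-3)
First bid not allocated: $66.
Allocation: Orion 4, Stratus 3.

Orion 4, Stratus 3; clearing price $66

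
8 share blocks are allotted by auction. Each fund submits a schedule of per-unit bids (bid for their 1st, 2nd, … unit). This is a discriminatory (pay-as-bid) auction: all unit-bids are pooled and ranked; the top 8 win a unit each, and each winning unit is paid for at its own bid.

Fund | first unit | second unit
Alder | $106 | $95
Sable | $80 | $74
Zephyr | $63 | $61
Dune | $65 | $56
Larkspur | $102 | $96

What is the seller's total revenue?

Total revenue: $681

Merging the schedules and taking the best 8: 106 (Alder-1), 102 (Larkspur-1), 96 (Larkspur-2), 95 (Alder-2), 80 (Sable-1), 74 (Sable-2), 65 (Dune-1), 63 (Zephyr-1)
Next rejected bid: $61 (not a price — pay-as-bid).
Each winning unit pays its own bid.
Revenue = 106 + 102 + 96 + 95 + 80 + 74 + 65 + 63 = $681.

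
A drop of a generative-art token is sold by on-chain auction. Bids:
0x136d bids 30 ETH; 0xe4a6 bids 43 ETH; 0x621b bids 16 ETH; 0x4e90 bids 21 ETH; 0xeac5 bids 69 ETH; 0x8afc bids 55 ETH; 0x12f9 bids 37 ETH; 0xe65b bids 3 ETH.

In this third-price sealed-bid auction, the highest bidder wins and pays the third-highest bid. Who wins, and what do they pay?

0xeac5 pays 43 ETH

Rule: the highest bidder wins and pays the third-highest bid.
Sorting bids: 69 (0xeac5) > 55 (0x8afc) > 43 (0xe4a6) > 37 (0x12f9) > 30 (0x136d) > 21 (0x4e90) > …
0xeac5 is highest; pays the third-highest bid, 43 ETH.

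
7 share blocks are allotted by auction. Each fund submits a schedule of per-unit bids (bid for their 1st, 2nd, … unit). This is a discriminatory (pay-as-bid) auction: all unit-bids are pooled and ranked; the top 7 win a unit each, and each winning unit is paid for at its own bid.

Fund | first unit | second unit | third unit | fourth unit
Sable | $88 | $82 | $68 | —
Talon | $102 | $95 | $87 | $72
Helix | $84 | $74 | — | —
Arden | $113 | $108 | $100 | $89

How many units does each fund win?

Merging the schedules and taking the best 7: 113 (Arden-1), 108 (Arden-2), 102 (Talon-1), 100 (Arden-3), 95 (Talon-2), 89 (Arden-4), 88 (Sable-1)
Next rejected bid: $87 (not a price — pay-as-bid).
Allocation: Arden 4, Sable 1, Talon 2.

Arden 4, Sable 1, Talon 2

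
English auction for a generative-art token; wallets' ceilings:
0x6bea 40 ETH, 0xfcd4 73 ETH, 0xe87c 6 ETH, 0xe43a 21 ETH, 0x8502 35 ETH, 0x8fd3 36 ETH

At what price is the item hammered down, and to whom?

0xfcd4 wins at 40 ETH

Limits in order: 73 (0xfcd4) > 40 (0x6bea) > 36 (0x8fd3) > 35 (0x8502) > 21 (0xe43a) > 6 (0xe87c)
Once the price passes 40 ETH, only 0xfcd4 is left; the hammer falls at 0x6bea's limit of 40 ETH.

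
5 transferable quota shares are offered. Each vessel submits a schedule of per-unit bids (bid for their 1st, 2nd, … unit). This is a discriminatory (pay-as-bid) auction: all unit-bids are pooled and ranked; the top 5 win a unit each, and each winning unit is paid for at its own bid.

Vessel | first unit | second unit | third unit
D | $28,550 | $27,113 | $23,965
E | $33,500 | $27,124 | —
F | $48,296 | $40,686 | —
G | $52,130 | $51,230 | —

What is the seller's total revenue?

Pooled unit-bids ranked (top 5): 52,130 (G-1), 51,230 (G-2), 48,296 (F-1), 40,686 (F-2), 33,500 (E-1)
Next rejected bid: $28,550 (not a price — pay-as-bid).
Each winning unit pays its own bid.
Revenue = 52,130 + 51,230 + 48,296 + 40,686 + 33,500 = $225,842.

Total revenue: $225,842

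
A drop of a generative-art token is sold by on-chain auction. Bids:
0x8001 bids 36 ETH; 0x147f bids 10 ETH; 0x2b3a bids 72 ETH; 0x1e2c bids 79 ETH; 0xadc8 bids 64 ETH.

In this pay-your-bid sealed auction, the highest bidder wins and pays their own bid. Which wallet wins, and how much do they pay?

Bids in order: 79 (0x1e2c) > 72 (0x2b3a) > 64 (0xadc8) > 36 (0x8001) > 10 (0x147f)
0x1e2c is highest → pays own bid, 79 ETH.

0x1e2c pays 79 ETH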